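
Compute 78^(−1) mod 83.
Apply the extended Euclidean algorithm to (83, 78), tracking rows (r, s, t) with s·83 + t·78 = r. Each division r_prev = q·r_cur + r_new produces the new row as (previous row) − q·(current row):
  row A: (83, 1, 0)   [1·83 + 0·78 = 83]
  row B: (78, 0, 1)   [0·83 + 1·78 = 78]
  83 = 1·78 + 5   → row C = row A − 1·row B = (5, 1, −1)   [check: 1·83 − 1·78 = 5]
  78 = 15·5 + 3   → row D = row B − 15·row C = (3, −15, 16)   [check: −15·83 + 16·78 = 3]
  5 = 1·3 + 2   → row E = row C − 1·row D = (2, 16, −17)   [check: 16·83 − 17·78 = 2]
  3 = 1·2 + 1   → row F = row D − 1·row E = (1, −31, 33)   [check: −31·83 + 33·78 = 1]
  2 = 2·1 + 0   → remainder 0, stop. gcd = 1 (last nonzero row F).
The gcd is 1, so 78 is invertible mod 83. The last nonzero row gives −31·83 + 33·78 = 1, so t = 33. So 78^(−1) ≡ 33 (mod 83). Verify: 78 · 33 = 2574 ≡ 1 (mod 83). ✓

Final answer: 78^(−1) ≡ 33 (mod 83)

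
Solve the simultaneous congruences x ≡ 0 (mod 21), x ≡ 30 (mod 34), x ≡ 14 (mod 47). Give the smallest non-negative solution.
The moduli 21, 34, 47 are pairwise coprime, so by the CRT there is a unique solution mod 21·34·47 = 33558.
Solve by successive substitution. Start with x ≡ 0 (mod 21).
  Combine with x ≡ 30 (mod 34): write x = 21·t and require 21·t ≡ 30 (mod 34). Since 21^(−1) ≡ 13 (mod 34), t ≡ 13·30 ≡ 16 (mod 34). So x ≡ 21·16 = 336 (mod 714).
  Combine with x ≡ 14 (mod 47): write x = 336 + 714·t and require 336 + 714·t ≡ 14 (mod 47), i.e. 714·t ≡ 14 − 336 ≡ 7 (mod 47). Since 714^(−1) ≡ 21 (mod 47) (714 ≡ 9 (mod 47)), t ≡ 21·7 ≡ 6 (mod 47). So x ≡ 336 + 714·6 = 4620 (mod 33558).
Unique solution in [0, 33558): x = 4620.

Final answer: x ≡ 4620 (mod 33558); the representative in [0, 33558) is 4620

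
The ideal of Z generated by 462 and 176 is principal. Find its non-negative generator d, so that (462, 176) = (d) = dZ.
In the PID Z, (a, b) is generated by gcd(a, b). Compute gcd(462, 176) with the extended Euclidean algorithm, tracking rows (r, s, t) with s·462 + t·176 = r:
  row A: (462, 1, 0)   [1·462 + 0·176 = 462]
  row B: (176, 0, 1)   [0·462 + 1·176 = 176]
  462 = 2·176 + 110   → row C = row A − 2·row B = (110, 1, −2)   [check: 1·462 − 2·176 = 110]
  176 = 1·110 + 66   → row D = row B − 1·row C = (66, −1, 3)   [check: −1·462 + 3·176 = 66]
  110 = 1·66 + 44   → row E = row C − 1·row D = (44, 2, −5)   [check: 2·462 − 5·176 = 44]
  66 = 1·44 + 22   → row F = row D − 1·row E = (22, −3, 8)   [check: −3·462 + 8·176 = 22]
  44 = 2·22 + 0   → remainder 0, stop. gcd = 22 (last nonzero row F).
So gcd(462, 176) = 22, with Bézout identity −3·462 + 8·176 = 22. Containment (⊇): the Bézout identity exhibits 22 as an element of (462, 176), giving (22) ⊆ (462, 176). Containment (⊆): since 22 | 462 and 22 | 176 (462 = 22·21, 176 = 22·8), every Z-linear combination of 462 and 176 is divisible by 22, so (462, 176) ⊆ (22). Therefore (462, 176) = (22), d = 22.

Final answer: (462, 176) = (22); d = 22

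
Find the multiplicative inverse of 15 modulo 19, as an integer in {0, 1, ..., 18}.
Apply the extended Euclidean algorithm to (19, 15), tracking rows (r, s, t) with s·19 + t·15 = r. Each division r_prev = q·r_cur + r_new produces the new row as (previous row) − q·(current row):
  row A: (19, 1, 0)   [1·19 + 0·15 = 19]
  row B: (15, 0, 1)   [0·19 + 1·15 = 15]
  19 = 1·15 + 4   → row C = row A − 1·row B = (4, 1, −1)   [check: 1·19 − 1·15 = 4]
  15 = 3·4 + 3   → row D = row B − 3·row C = (3, −3, 4)   [check: −3·19 + 4·15 = 3]
  4 = 1·3 + 1   → row E = row C − 1·row D = (1, 4, −5)   [check: 4·19 − 5·15 = 1]
  3 = 3·1 + 0   → remainder 0, stop. gcd = 1 (last nonzero row E).
The gcd is 1, so 15 is invertible mod 19. The last nonzero row gives 4·19 − 5·15 = 1, so t = −5. So 15^(−1) ≡ −5 ≡ 14 (mod 19). Verify: 15 · 14 = 210 ≡ 1 (mod 19). ✓

Final answer: 15^(−1) ≡ 14 (mod 19)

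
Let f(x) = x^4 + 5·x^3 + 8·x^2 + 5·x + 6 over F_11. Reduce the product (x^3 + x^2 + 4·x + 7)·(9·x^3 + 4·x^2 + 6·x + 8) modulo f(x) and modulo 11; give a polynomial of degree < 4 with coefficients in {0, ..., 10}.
Multiply as integer polynomials: a · b = 9·x^6 + 13·x^5 + 46·x^4 + 93·x^3 + 60·x^2 + 74·x + 56. Reducing coefficients mod 11: a · b ≡ 9·x^6 + 2·x^5 + 2·x^4 + 5·x^3 + 5·x^2 + 8·x + 1. Now divide by f(x) = x^4 + 5·x^3 + 8·x^2 + 5·x + 6 in F_11[x], eliminating the leading term at each step:
  leading term 9·x^6: subtract (9·x^2)·f(x) = 9·x^6 + x^5 + 6·x^4 + x^3 + 10·x^2, leaving x^5 + 7·x^4 + 4·x^3 + 6·x^2 + 8·x + 1 (coefficients mod 11)
  leading term x^5: subtract (x)·f(x) = x^5 + 5·x^4 + 8·x^3 + 5·x^2 + 6·x, leaving 2·x^4 + 7·x^3 + x^2 + 2·x + 1 (coefficients mod 11)
  leading term 2·x^4: subtract (2)·f(x) = 2·x^4 + 10·x^3 + 5·x^2 + 10·x + 1, leaving 8·x^3 + 7·x^2 + 3·x (coefficients mod 11)
The degree is now < 4, so this is the remainder. Hence a · b ≡ 8·x^3 + 7·x^2 + 3·x in F_11[x]/(f).

Final answer: a · b ≡ 8·x^3 + 7·x^2 + 3·x (mod f(x))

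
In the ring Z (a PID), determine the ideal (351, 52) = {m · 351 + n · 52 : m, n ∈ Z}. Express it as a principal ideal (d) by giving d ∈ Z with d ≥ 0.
(351, 52) = (13); d = 13

In the PID Z, (a, b) is generated by gcd(a, b). Compute gcd(351, 52) with the extended Euclidean algorithm, tracking rows (r, s, t) with s·351 + t·52 = r:
  row A: (351, 1, 0)   [1·351 + 0·52 = 351]
  row B: (52, 0, 1)   [0·351 + 1·52 = 52]
  351 = 6·52 + 39   → row C = row A − 6·row B = (39, 1, −6)   [check: 1·351 − 6·52 = 39]
  52 = 1·39 + 13   → row D = row B − 1·row C = (13, −1, 7)   [check: −1·351 + 7·52 = 13]
  39 = 3·13 + 0   → remainder 0, stop. gcd = 13 (last nonzero row D).
So gcd(351, 52) = 13, with Bézout identity −1·351 + 7·52 = 13. Containment (⊇): the Bézout identity exhibits 13 as an element of (351, 52), giving (13) ⊆ (351, 52). Containment (⊆): since 13 | 351 and 13 | 52 (351 = 13·27, 52 = 13·4), every Z-linear combination of 351 and 52 is divisible by 13, so (351, 52) ⊆ (13). Therefore (351, 52) = (13), d = 13.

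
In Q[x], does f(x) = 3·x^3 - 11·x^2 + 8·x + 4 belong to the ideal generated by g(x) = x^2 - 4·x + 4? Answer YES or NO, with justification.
In Q[x] the ideal (g) consists of all multiples of g, so f ∈ (g) iff g | f, i.e. iff the remainder of f on division by g is 0. Divide f by g (g is monic, so eliminate the leading term of the running remainder at each step):
  leading term 3·x^3: subtract (3·x)·g(x) = 3·x^3 - 12·x^2 + 12·x, leaving x^2 - 4·x + 4
  leading term x^2: subtract (1)·g(x) = x^2 - 4·x + 4, leaving 0
The remainder is 0, so f(x) = g(x) · h(x) with h(x) = 3·x + 1. Hence g | f, i.e. f ∈ (g).

Final answer: YES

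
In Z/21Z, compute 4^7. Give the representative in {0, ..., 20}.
Use repeated squaring. Binary(7) = 111. Walk through the bits of the exponent 7 left-to-right: at each bit after the leading one, square the running value, then multiply by 4 if the bit is 1 (always reducing mod 21):
  bit 1 = 1 (leading): start with 4.
  bit 2 = 1: square 4^2 = 16; bit is 1, so multiply 16·4 = 64 ≡ 1 (mod 21).
  bit 3 = 1: square 1^2 = 1; bit is 1, so multiply 1·4 = 4 (mod 21).
Final value: 4^7 ≡ 4 (mod 21).

Final answer: 4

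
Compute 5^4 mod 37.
33

Use repeated squaring. Binary(4) = 100. Walk through the bits of the exponent 4 left-to-right: at each bit after the leading one, square the running value, then multiply by 5 if the bit is 1 (always reducing mod 37):
  bit 1 = 1 (leading): start with 5.
  bit 2 = 0: square 5^2 = 25 (mod 37).
  bit 3 = 0: square 25^2 = 625 ≡ 33 (mod 37).
Final value: 5^4 ≡ 33 (mod 37).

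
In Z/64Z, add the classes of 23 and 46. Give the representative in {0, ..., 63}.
Both summands are already reduced mod 64. 23 + 46 = 69; 69 = 1·64 + 5, so (23 + 46) mod 64 = 5.

Final answer: 5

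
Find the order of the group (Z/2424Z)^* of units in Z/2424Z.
|(Z/2424Z)^*| = 800

(Z/2424Z)^* consists of the classes a with gcd(a, 2424) = 1, so its order is φ(2424). φ is multiplicative, with φ(p^e) = p^e − p^(e−1). Factorise 2424 = 2^3 · 3 · 101. Then
  φ(2424) = (2^3 − 2^2) · (3 − 1) · (101 − 1) = 4 · 2 · 100 = 800.
Thus |(Z/2424Z)^*| = 800.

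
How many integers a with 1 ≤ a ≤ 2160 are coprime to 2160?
576

The number of a ∈ {1, ..., 2160} with gcd(a, 2160) = 1 is by definition Euler's totient φ(2160). φ is multiplicative, with φ(p^e) = p^e − p^(e−1). Factorise 2160 = 2^4 · 3^3 · 5. Then
  φ(2160) = (2^4 − 2^3) · (3^3 − 3^2) · (5 − 1) = 8 · 18 · 4 = 576.
So there are 576 such integers.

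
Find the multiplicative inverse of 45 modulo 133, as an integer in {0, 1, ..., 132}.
Apply the extended Euclidean algorithm to (133, 45), tracking rows (r, s, t) with s·133 + t·45 = r. Each division r_prev = q·r_cur + r_new produces the new row as (previous row) − q·(current row):
  row A: (133, 1, 0)   [1·133 + 0·45 = 133]
  row B: (45, 0, 1)   [0·133 + 1·45 = 45]
  133 = 2·45 + 43   → row C = row A − 2·row B = (43, 1, −2)   [check: 1·133 − 2·45 = 43]
  45 = 1·43 + 2   → row D = row B − 1·row C = (2, −1, 3)   [check: −1·133 + 3·45 = 2]
  43 = 21·2 + 1   → row E = row C − 21·row D = (1, 22, −65)   [check: 22·133 − 65·45 = 1]
  2 = 2·1 + 0   → remainder 0, stop. gcd = 1 (last nonzero row E).
The gcd is 1, so 45 is invertible mod 133. The last nonzero row gives 22·133 − 65·45 = 1, so t = −65. So 45^(−1) ≡ −65 ≡ 68 (mod 133). Verify: 45 · 68 = 3060 ≡ 1 (mod 133). ✓

Final answer: 45^(−1) ≡ 68 (mod 133)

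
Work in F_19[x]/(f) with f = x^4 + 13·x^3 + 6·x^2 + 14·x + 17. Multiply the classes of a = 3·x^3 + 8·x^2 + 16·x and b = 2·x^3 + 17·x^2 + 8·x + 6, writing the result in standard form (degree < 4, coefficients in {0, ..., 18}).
a · b ≡ 2·x^3 + 11·x^2 + 11·x + 9 (mod f(x))

Multiply as integer polynomials: a · b = 6·x^6 + 67·x^5 + 192·x^4 + 354·x^3 + 176·x^2 + 96·x. Reducing coefficients mod 19: a · b ≡ 6·x^6 + 10·x^5 + 2·x^4 + 12·x^3 + 5·x^2 + x. Now divide by f(x) = x^4 + 13·x^3 + 6·x^2 + 14·x + 17 in F_19[x], eliminating the leading term at each step:
  leading term 6·x^6: subtract (6·x^2)·f(x) = 6·x^6 + 2·x^5 + 17·x^4 + 8·x^3 + 7·x^2, leaving 8·x^5 + 4·x^4 + 4·x^3 + 17·x^2 + x (coefficients mod 19)
  leading term 8·x^5: subtract (8·x)·f(x) = 8·x^5 + 9·x^4 + 10·x^3 + 17·x^2 + 3·x, leaving 14·x^4 + 13·x^3 + 17·x (coefficients mod 19)
  leading term 14·x^4: subtract (14)·f(x) = 14·x^4 + 11·x^3 + 8·x^2 + 6·x + 10, leaving 2·x^3 + 11·x^2 + 11·x + 9 (coefficients mod 19)
The degree is now < 4, so this is the remainder. Hence a · b ≡ 2·x^3 + 11·x^2 + 11·x + 9 in F_19[x]/(f).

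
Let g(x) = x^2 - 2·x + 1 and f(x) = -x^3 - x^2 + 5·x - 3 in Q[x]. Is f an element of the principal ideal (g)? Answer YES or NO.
YES

In Q[x] the ideal (g) consists of all multiples of g, so f ∈ (g) iff g | f, i.e. iff the remainder of f on division by g is 0. Divide f by g (g is monic, so eliminate the leading term of the running remainder at each step):
  leading term -x^3: subtract (-x)·g(x) = -x^3 + 2·x^2 - x, leaving -3·x^2 + 6·x - 3
  leading term -3·x^2: subtract (-3)·g(x) = -3·x^2 + 6·x - 3, leaving 0
The remainder is 0, so f(x) = g(x) · h(x) with h(x) = -x - 3. Hence g | f, i.e. f ∈ (g).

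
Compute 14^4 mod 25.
Use repeated squaring. Binary(4) = 100. Walk through the bits of the exponent 4 left-to-right: at each bit after the leading one, square the running value, then multiply by 14 if the bit is 1 (always reducing mod 25):
  bit 1 = 1 (leading): start with 14.
  bit 2 = 0: square 14^2 = 196 ≡ 21 (mod 25).
  bit 3 = 0: square 21^2 = 441 ≡ 16 (mod 25).
Final value: 14^4 ≡ 16 (mod 25).

Final answer: 16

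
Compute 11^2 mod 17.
Use repeated squaring. Binary(2) = 10. Walk through the bits of the exponent 2 left-to-right: at each bit after the leading one, square the running value, then multiply by 11 if the bit is 1 (always reducing mod 17):
  bit 1 = 1 (leading): start with 11.
  bit 2 = 0: square 11^2 = 121 ≡ 2 (mod 17).
Final value: 11^2 ≡ 2 (mod 17).

Final answer: 2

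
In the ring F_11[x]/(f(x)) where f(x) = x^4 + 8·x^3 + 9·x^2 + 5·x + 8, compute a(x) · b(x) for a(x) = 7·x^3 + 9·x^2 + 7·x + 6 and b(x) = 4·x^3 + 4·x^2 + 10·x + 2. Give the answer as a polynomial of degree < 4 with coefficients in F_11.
Multiply as integer polynomials: a · b = 28·x^6 + 64·x^5 + 134·x^4 + 156·x^3 + 112·x^2 + 74·x + 12. Reducing coefficients mod 11: a · b ≡ 6·x^6 + 9·x^5 + 2·x^4 + 2·x^3 + 2·x^2 + 8·x + 1. Now divide by f(x) = x^4 + 8·x^3 + 9·x^2 + 5·x + 8 in F_11[x], eliminating the leading term at each step:
  leading term 6·x^6: subtract (6·x^2)·f(x) = 6·x^6 + 4·x^5 + 10·x^4 + 8·x^3 + 4·x^2, leaving 5·x^5 + 3·x^4 + 5·x^3 + 9·x^2 + 8·x + 1 (coefficients mod 11)
  leading term 5·x^5: subtract (5·x)·f(x) = 5·x^5 + 7·x^4 + x^3 + 3·x^2 + 7·x, leaving 7·x^4 + 4·x^3 + 6·x^2 + x + 1 (coefficients mod 11)
  leading term 7·x^4: subtract (7)·f(x) = 7·x^4 + x^3 + 8·x^2 + 2·x + 1, leaving 3·x^3 + 9·x^2 + 10·x (coefficients mod 11)
The degree is now < 4, so this is the remainder. Hence a · b ≡ 3·x^3 + 9·x^2 + 10·x in F_11[x]/(f).

Final answer: a · b ≡ 3·x^3 + 9·x^2 + 10·x (mod f(x))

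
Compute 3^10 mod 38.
35

Use repeated squaring. Binary(10) = 1010. Walk through the bits of the exponent 10 left-to-right: at each bit after the leading one, square the running value, then multiply by 3 if the bit is 1 (always reducing mod 38):
  bit 1 = 1 (leading): start with 3.
  bit 2 = 0: square 3^2 = 9 (mod 38).
  bit 3 = 1: square 9^2 = 81 ≡ 5; bit is 1, so multiply 5·3 = 15 (mod 38).
  bit 4 = 0: square 15^2 = 225 ≡ 35 (mod 38).
Final value: 3^10 ≡ 35 (mod 38).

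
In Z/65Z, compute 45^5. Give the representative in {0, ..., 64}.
Use repeated squaring. Binary(5) = 101. Walk through the bits of the exponent 5 left-to-right: at each bit after the leading one, square the running value, then multiply by 45 if the bit is 1 (always reducing mod 65):
  bit 1 = 1 (leading): start with 45.
  bit 2 = 0: square 45^2 = 2025 ≡ 10 (mod 65).
  bit 3 = 1: square 10^2 = 100 ≡ 35; bit is 1, so multiply 35·45 = 1575 ≡ 15 (mod 65).
Final value: 45^5 ≡ 15 (mod 65).

Final answer: 15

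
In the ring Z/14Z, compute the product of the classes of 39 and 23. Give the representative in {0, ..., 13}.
Reduce the factors first: 39 ≡ 11, 23 ≡ 9 (mod 14), so 39 · 23 ≡ 11 · 9 (mod 14). 11 · 9 = 99. Dividing by 14: 99 = 7·14 + 1. So (39 · 23) mod 14 = 1.

Final answer: 1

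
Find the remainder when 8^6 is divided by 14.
Use repeated squaring. Binary(6) = 110. Walk through the bits of the exponent 6 left-to-right: at each bit after the leading one, square the running value, then multiply by 8 if the bit is 1 (always reducing mod 14):
  bit 1 = 1 (leading): start with 8.
  bit 2 = 1: square 8^2 = 64 ≡ 8; bit is 1, so multiply 8·8 = 64 ≡ 8 (mod 14).
  bit 3 = 0: square 8^2 = 64 ≡ 8 (mod 14).
Final value: 8^6 ≡ 8 (mod 14).

Final answer: 8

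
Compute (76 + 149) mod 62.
Reduce the summands first: 76 ≡ 14, 149 ≡ 25 (mod 62), so 76 + 149 ≡ 14 + 25 (mod 62). 14 + 25 = 39; 39 = 0·62 + 39, so (76 + 149) mod 62 = 39.

Final answer: 39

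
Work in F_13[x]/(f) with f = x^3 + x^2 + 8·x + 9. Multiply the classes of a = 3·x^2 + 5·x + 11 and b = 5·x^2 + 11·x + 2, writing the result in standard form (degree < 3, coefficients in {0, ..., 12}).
a · b ≡ 5·x^2 + 3·x + 12 (mod f(x))

Multiply as integer polynomials: a · b = 15·x^4 + 58·x^3 + 116·x^2 + 131·x + 22. Reducing coefficients mod 13: a · b ≡ 2·x^4 + 6·x^3 + 12·x^2 + x + 9. Now divide by f(x) = x^3 + x^2 + 8·x + 9 in F_13[x], eliminating the leading term at each step:
  leading term 2·x^4: subtract (2·x)·f(x) = 2·x^4 + 2·x^3 + 3·x^2 + 5·x, leaving 4·x^3 + 9·x^2 + 9·x + 9 (coefficients mod 13)
  leading term 4·x^3: subtract (4)·f(x) = 4·x^3 + 4·x^2 + 6·x + 10, leaving 5·x^2 + 3·x + 12 (coefficients mod 13)
The degree is now < 3, so this is the remainder. Hence a · b ≡ 5·x^2 + 3·x + 12 in F_13[x]/(f).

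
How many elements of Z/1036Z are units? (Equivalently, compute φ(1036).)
Z/1036Z has φ(1036) = 432 units

An element a ∈ Z/1036Z is a unit iff gcd(a, 1036) = 1, so the number of units is φ(1036). φ is multiplicative, with φ(p^e) = p^e − p^(e−1). Factorise 1036 = 2^2 · 7 · 37. Then
  φ(1036) = (2^2 − 2^1) · (7 − 1) · (37 − 1) = 2 · 6 · 36 = 432.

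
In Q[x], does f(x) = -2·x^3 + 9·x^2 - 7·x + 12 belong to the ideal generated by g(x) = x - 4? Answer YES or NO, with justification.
In Q[x] the ideal (g) consists of all multiples of g, so f ∈ (g) iff g | f, i.e. iff the remainder of f on division by g is 0. Divide f by g (g is monic, so eliminate the leading term of the running remainder at each step):
  leading term -2·x^3: subtract (-2·x^2)·g(x) = -2·x^3 + 8·x^2, leaving x^2 - 7·x + 12
  leading term x^2: subtract (x)·g(x) = x^2 - 4·x, leaving 12 - 3·x
  leading term -3·x: subtract (-3)·g(x) = 12 - 3·x, leaving 0
The remainder is 0, so f(x) = g(x) · h(x) with h(x) = -2·x^2 + x - 3. Hence g | f, i.e. f ∈ (g).

Final answer: YES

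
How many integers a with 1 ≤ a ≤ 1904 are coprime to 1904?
The number of a ∈ {1, ..., 1904} with gcd(a, 1904) = 1 is by definition Euler's totient φ(1904). φ is multiplicative, with φ(p^e) = p^e − p^(e−1). Factorise 1904 = 2^4 · 7 · 17. Then
  φ(1904) = (2^4 − 2^3) · (7 − 1) · (17 − 1) = 8 · 6 · 16 = 768.
So there are 768 such integers.

Final answer: 768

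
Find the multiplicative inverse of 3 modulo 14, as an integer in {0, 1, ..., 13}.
3^(−1) ≡ 5 (mod 14)

Apply the extended Euclidean algorithm to (14, 3), tracking rows (r, s, t) with s·14 + t·3 = r. Each division r_prev = q·r_cur + r_new produces the new row as (previous row) − q·(current row):
  row A: (14, 1, 0)   [1·14 + 0·3 = 14]
  row B: (3, 0, 1)   [0·14 + 1·3 = 3]
  14 = 4·3 + 2   → row C = row A − 4·row B = (2, 1, −4)   [check: 1·14 − 4·3 = 2]
  3 = 1·2 + 1   → row D = row B − 1·row C = (1, −1, 5)   [check: −1·14 + 5·3 = 1]
  2 = 2·1 + 0   → remainder 0, stop. gcd = 1 (last nonzero row D).
The gcd is 1, so 3 is invertible mod 14. The last nonzero row gives −1·14 + 5·3 = 1, so t = 5. So 3^(−1) ≡ 5 (mod 14). Verify: 3 · 5 = 15 ≡ 1 (mod 14). ✓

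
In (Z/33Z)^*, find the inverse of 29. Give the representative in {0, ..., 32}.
Apply the extended Euclidean algorithm to (33, 29), tracking rows (r, s, t) with s·33 + t·29 = r. Each division r_prev = q·r_cur + r_new produces the new row as (previous row) − q·(current row):
  row A: (33, 1, 0)   [1·33 + 0·29 = 33]
  row B: (29, 0, 1)   [0·33 + 1·29 = 29]
  33 = 1·29 + 4   → row C = row A − 1·row B = (4, 1, −1)   [check: 1·33 − 1·29 = 4]
  29 = 7·4 + 1   → row D = row B − 7·row C = (1, −7, 8)   [check: −7·33 + 8·29 = 1]
  4 = 4·1 + 0   → remainder 0, stop. gcd = 1 (last nonzero row D).
The gcd is 1, so 29 is invertible mod 33. The last nonzero row gives −7·33 + 8·29 = 1, so t = 8. So 29^(−1) ≡ 8 (mod 33). Verify: 29 · 8 = 232 ≡ 1 (mod 33). ✓

Final answer: 29^(−1) ≡ 8 (mod 33)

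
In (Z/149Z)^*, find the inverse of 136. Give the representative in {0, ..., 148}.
136^(−1) ≡ 126 (mod 149)

Apply the extended Euclidean algorithm to (149, 136), tracking rows (r, s, t) with s·149 + t·136 = r. Each division r_prev = q·r_cur + r_new produces the new row as (previous row) − q·(current row):
  row A: (149, 1, 0)   [1·149 + 0·136 = 149]
  row B: (136, 0, 1)   [0·149 + 1·136 = 136]
  149 = 1·136 + 13   → row C = row A − 1·row B = (13, 1, −1)   [check: 1·149 − 1·136 = 13]
  136 = 10·13 + 6   → row D = row B − 10·row C = (6, −10, 11)   [check: −10·149 + 11·136 = 6]
  13 = 2·6 + 1   → row E = row C − 2·row D = (1, 21, −23)   [check: 21·149 − 23·136 = 1]
  6 = 6·1 + 0   → remainder 0, stop. gcd = 1 (last nonzero row E).
The gcd is 1, so 136 is invertible mod 149. The last nonzero row gives 21·149 − 23·136 = 1, so t = −23. So 136^(−1) ≡ −23 ≡ 126 (mod 149). Verify: 136 · 126 = 17136 ≡ 1 (mod 149). ✓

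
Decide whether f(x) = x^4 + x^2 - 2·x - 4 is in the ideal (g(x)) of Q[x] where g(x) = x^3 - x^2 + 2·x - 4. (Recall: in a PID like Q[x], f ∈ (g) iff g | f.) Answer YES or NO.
YES

In Q[x] the ideal (g) consists of all multiples of g, so f ∈ (g) iff g | f, i.e. iff the remainder of f on division by g is 0. Divide f by g (g is monic, so eliminate the leading term of the running remainder at each step):
  leading term x^4: subtract (x)·g(x) = x^4 - x^3 + 2·x^2 - 4·x, leaving x^3 - x^2 + 2·x - 4
  leading term x^3: subtract (1)·g(x) = x^3 - x^2 + 2·x - 4, leaving 0
The remainder is 0, so f(x) = g(x) · h(x) with h(x) = x + 1. Hence g | f, i.e. f ∈ (g).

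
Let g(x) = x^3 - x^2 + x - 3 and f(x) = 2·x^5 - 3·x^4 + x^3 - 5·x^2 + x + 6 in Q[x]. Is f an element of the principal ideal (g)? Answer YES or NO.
YES

In Q[x] the ideal (g) consists of all multiples of g, so f ∈ (g) iff g | f, i.e. iff the remainder of f on division by g is 0. Divide f by g (g is monic, so eliminate the leading term of the running remainder at each step):
  leading term 2·x^5: subtract (2·x^2)·g(x) = 2·x^5 - 2·x^4 + 2·x^3 - 6·x^2, leaving -x^4 - x^3 + x^2 + x + 6
  leading term -x^4: subtract (-x)·g(x) = -x^4 + x^3 - x^2 + 3·x, leaving -2·x^3 + 2·x^2 - 2·x + 6
  leading term -2·x^3: subtract (-2)·g(x) = -2·x^3 + 2·x^2 - 2·x + 6, leaving 0
The remainder is 0, so f(x) = g(x) · h(x) with h(x) = 2·x^2 - x - 2. Hence g | f, i.e. f ∈ (g).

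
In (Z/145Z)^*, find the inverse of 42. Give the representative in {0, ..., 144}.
Apply the extended Euclidean algorithm to (145, 42), tracking rows (r, s, t) with s·145 + t·42 = r. Each division r_prev = q·r_cur + r_new produces the new row as (previous row) − q·(current row):
  row A: (145, 1, 0)   [1·145 + 0·42 = 145]
  row B: (42, 0, 1)   [0·145 + 1·42 = 42]
  145 = 3·42 + 19   → row C = row A − 3·row B = (19, 1, −3)   [check: 1·145 − 3·42 = 19]
  42 = 2·19 + 4   → row D = row B − 2·row C = (4, −2, 7)   [check: −2·145 + 7·42 = 4]
  19 = 4·4 + 3   → row E = row C − 4·row D = (3, 9, −31)   [check: 9·145 − 31·42 = 3]
  4 = 1·3 + 1   → row F = row D − 1·row E = (1, −11, 38)   [check: −11·145 + 38·42 = 1]
  3 = 3·1 + 0   → remainder 0, stop. gcd = 1 (last nonzero row F).
The gcd is 1, so 42 is invertible mod 145. The last nonzero row gives −11·145 + 38·42 = 1, so t = 38. So 42^(−1) ≡ 38 (mod 145). Verify: 42 · 38 = 1596 ≡ 1 (mod 145). ✓

Final answer: 42^(−1) ≡ 38 (mod 145)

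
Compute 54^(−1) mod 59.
Apply the extended Euclidean algorithm to (59, 54), tracking rows (r, s, t) with s·59 + t·54 = r. Each division r_prev = q·r_cur + r_new produces the new row as (previous row) − q·(current row):
  row A: (59, 1, 0)   [1·59 + 0·54 = 59]
  row B: (54, 0, 1)   [0·59 + 1·54 = 54]
  59 = 1·54 + 5   → row C = row A − 1·row B = (5, 1, −1)   [check: 1·59 − 1·54 = 5]
  54 = 10·5 + 4   → row D = row B − 10·row C = (4, −10, 11)   [check: −10·59 + 11·54 = 4]
  5 = 1·4 + 1   → row E = row C − 1·row D = (1, 11, −12)   [check: 11·59 − 12·54 = 1]
  4 = 4·1 + 0   → remainder 0, stop. gcd = 1 (last nonzero row E).
The gcd is 1, so 54 is invertible mod 59. The last nonzero row gives 11·59 − 12·54 = 1, so t = −12. So 54^(−1) ≡ −12 ≡ 47 (mod 59). Verify: 54 · 47 = 2538 ≡ 1 (mod 59). ✓

Final answer: 54^(−1) ≡ 47 (mod 59)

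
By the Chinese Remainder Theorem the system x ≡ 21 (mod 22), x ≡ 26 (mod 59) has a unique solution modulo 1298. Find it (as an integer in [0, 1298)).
The moduli 22, 59 are pairwise coprime, so by the CRT there is a unique solution mod 22·59 = 1298.
Solve by successive substitution. Start with x ≡ 21 (mod 22).
  Combine with x ≡ 26 (mod 59): write x = 21 + 22·t and require 21 + 22·t ≡ 26 (mod 59), i.e. 22·t ≡ 26 − 21 ≡ 5 (mod 59). Since 22^(−1) ≡ 51 (mod 59), t ≡ 51·5 ≡ 19 (mod 59). So x ≡ 21 + 22·19 = 439 (mod 1298).
Unique solution in [0, 1298): x = 439.

Final answer: x ≡ 439 (mod 1298); the representative in [0, 1298) is 439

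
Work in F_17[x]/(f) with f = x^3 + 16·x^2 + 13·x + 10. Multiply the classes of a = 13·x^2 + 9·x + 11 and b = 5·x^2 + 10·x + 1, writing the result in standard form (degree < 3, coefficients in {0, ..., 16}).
a · b ≡ 12·x^2 + 4·x + 8 (mod f(x))

Multiply as integer polynomials: a · b = 65·x^4 + 175·x^3 + 158·x^2 + 119·x + 11. Reducing coefficients mod 17: a · b ≡ 14·x^4 + 5·x^3 + 5·x^2 + 11. Now divide by f(x) = x^3 + 16·x^2 + 13·x + 10 in F_17[x], eliminating the leading term at each step:
  leading term 14·x^4: subtract (14·x)·f(x) = 14·x^4 + 3·x^3 + 12·x^2 + 4·x, leaving 2·x^3 + 10·x^2 + 13·x + 11 (coefficients mod 17)
  leading term 2·x^3: subtract (2)·f(x) = 2·x^3 + 15·x^2 + 9·x + 3, leaving 12·x^2 + 4·x + 8 (coefficients mod 17)
The degree is now < 3, so this is the remainder. Hence a · b ≡ 12·x^2 + 4·x + 8 in F_17[x]/(f).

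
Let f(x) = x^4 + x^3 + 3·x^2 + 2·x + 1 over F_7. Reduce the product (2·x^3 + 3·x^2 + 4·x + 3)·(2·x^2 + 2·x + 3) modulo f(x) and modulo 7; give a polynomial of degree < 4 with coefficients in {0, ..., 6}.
a · b ≡ 2·x^3 + 4·x^2 + 2·x + 3 (mod f(x))

Multiply as integer polynomials: a · b = 4·x^5 + 10·x^4 + 20·x^3 + 23·x^2 + 18·x + 9. Reducing coefficients mod 7: a · b ≡ 4·x^5 + 3·x^4 + 6·x^3 + 2·x^2 + 4·x + 2. Now divide by f(x) = x^4 + x^3 + 3·x^2 + 2·x + 1 in F_7[x], eliminating the leading term at each step:
  leading term 4·x^5: subtract (4·x)·f(x) = 4·x^5 + 4·x^4 + 5·x^3 + x^2 + 4·x, leaving 6·x^4 + x^3 + x^2 + 2 (coefficients mod 7)
  leading term 6·x^4: subtract (6)·f(x) = 6·x^4 + 6·x^3 + 4·x^2 + 5·x + 6, leaving 2·x^3 + 4·x^2 + 2·x + 3 (coefficients mod 7)
The degree is now < 4, so this is the remainder. Hence a · b ≡ 2·x^3 + 4·x^2 + 2·x + 3 in F_7[x]/(f).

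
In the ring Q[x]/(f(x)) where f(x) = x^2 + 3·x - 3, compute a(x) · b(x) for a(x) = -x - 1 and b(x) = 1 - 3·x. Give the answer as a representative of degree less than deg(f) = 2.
a · b ≡ 8 - 7·x (mod f(x))

First multiply in Q[x] without reducing: a · b = 3·x^2 + 2·x - 1. Now divide by f(x) = x^2 + 3·x - 3, eliminating the leading term at each step:
  leading term 3·x^2: subtract (3)·f(x) = 3·x^2 + 9·x - 9, leaving 8 - 7·x
The degree is now < 2, so this is the remainder. Hence a · b ≡ 8 - 7·x in Q[x]/(f).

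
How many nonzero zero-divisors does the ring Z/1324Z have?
Z/1324Z has 663 nonzero zero-divisors

In Z/1324Z each nonzero element is either a unit (gcd with 1324 is 1) or a zero-divisor (gcd > 1). The number of units is φ(1324): factorise 1324 = 2^2 · 331, so φ(1324) = (2^2 − 2^1) · (331 − 1) = 2 · 330 = 660. The nonzero elements number 1324 − 1 = 1323. Hence the nonzero zero-divisors number 1323 − 660 = 663.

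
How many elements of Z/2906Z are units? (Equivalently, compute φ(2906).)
Z/2906Z has φ(2906) = 1452 units

An element a ∈ Z/2906Z is a unit iff gcd(a, 2906) = 1, so the number of units is φ(2906). φ is multiplicative, with φ(p^e) = p^e − p^(e−1). Factorise 2906 = 2 · 1453. Then
  φ(2906) = (2 − 1) · (1453 − 1) = 1 · 1452 = 1452.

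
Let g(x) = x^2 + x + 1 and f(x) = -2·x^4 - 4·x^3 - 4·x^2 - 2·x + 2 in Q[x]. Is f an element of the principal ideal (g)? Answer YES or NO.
NO

In Q[x] the ideal (g) consists of all multiples of g, so f ∈ (g) iff g | f, i.e. iff the remainder of f on division by g is 0. Divide f by g (g is monic, so eliminate the leading term of the running remainder at each step):
  leading term -2·x^4: subtract (-2·x^2)·g(x) = -2·x^4 - 2·x^3 - 2·x^2, leaving -2·x^3 - 2·x^2 - 2·x + 2
  leading term -2·x^3: subtract (-2·x)·g(x) = -2·x^3 - 2·x^2 - 2·x, leaving 2
The remainder r(x) = 2 ≠ 0 (and deg r < deg g), so g ∤ f, i.e. f ∉ (g).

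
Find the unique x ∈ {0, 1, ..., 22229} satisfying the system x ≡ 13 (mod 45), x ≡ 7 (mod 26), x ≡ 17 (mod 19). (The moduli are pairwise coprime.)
The moduli 45, 26, 19 are pairwise coprime, so by the CRT there is a unique solution mod 45·26·19 = 22230.
Solve by successive substitution. Start with x ≡ 13 (mod 45).
  Combine with x ≡ 7 (mod 26): write x = 13 + 45·t and require 13 + 45·t ≡ 7 (mod 26), i.e. 45·t ≡ 7 − 13 ≡ 20 (mod 26). Since 45^(−1) ≡ 11 (mod 26) (45 ≡ 19 (mod 26)), t ≡ 11·20 ≡ 12 (mod 26). So x ≡ 13 + 45·12 = 553 (mod 1170).
  Combine with x ≡ 17 (mod 19): write x = 553 + 1170·t and require 553 + 1170·t ≡ 17 (mod 19), i.e. 1170·t ≡ 17 − 553 ≡ 15 (mod 19). Since 1170^(−1) ≡ 7 (mod 19) (1170 ≡ 11 (mod 19)), t ≡ 7·15 ≡ 10 (mod 19). So x ≡ 553 + 1170·10 = 12253 (mod 22230).
Unique solution in [0, 22230): x = 12253.

Final answer: x ≡ 12253 (mod 22230); the representative in [0, 22230) is 12253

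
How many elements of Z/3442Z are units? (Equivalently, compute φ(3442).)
Z/3442Z has φ(3442) = 1720 units

An element a ∈ Z/3442Z is a unit iff gcd(a, 3442) = 1, so the number of units is φ(3442). φ is multiplicative, with φ(p^e) = p^e − p^(e−1). Factorise 3442 = 2 · 1721. Then
  φ(3442) = (2 − 1) · (1721 − 1) = 1 · 1720 = 1720.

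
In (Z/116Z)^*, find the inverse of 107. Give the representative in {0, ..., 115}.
Apply the extended Euclidean algorithm to (116, 107), tracking rows (r, s, t) with s·116 + t·107 = r. Each division r_prev = q·r_cur + r_new produces the new row as (previous row) − q·(current row):
  row A: (116, 1, 0)   [1·116 + 0·107 = 116]
  row B: (107, 0, 1)   [0·116 + 1·107 = 107]
  116 = 1·107 + 9   → row C = row A − 1·row B = (9, 1, −1)   [check: 1·116 − 1·107 = 9]
  107 = 11·9 + 8   → row D = row B − 11·row C = (8, −11, 12)   [check: −11·116 + 12·107 = 8]
  9 = 1·8 + 1   → row E = row C − 1·row D = (1, 12, −13)   [check: 12·116 − 13·107 = 1]
  8 = 8·1 + 0   → remainder 0, stop. gcd = 1 (last nonzero row E).
The gcd is 1, so 107 is invertible mod 116. The last nonzero row gives 12·116 − 13·107 = 1, so t = −13. So 107^(−1) ≡ −13 ≡ 103 (mod 116). Verify: 107 · 103 = 11021 ≡ 1 (mod 116). ✓

Final answer: 107^(−1) ≡ 103 (mod 116)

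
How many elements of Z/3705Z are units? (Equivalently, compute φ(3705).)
Z/3705Z has φ(3705) = 1728 units

An element a ∈ Z/3705Z is a unit iff gcd(a, 3705) = 1, so the number of units is φ(3705). φ is multiplicative, with φ(p^e) = p^e − p^(e−1). Factorise 3705 = 3 · 5 · 13 · 19. Then
  φ(3705) = (3 − 1) · (5 − 1) · (13 − 1) · (19 − 1) = 2 · 4 · 12 · 18 = 1728.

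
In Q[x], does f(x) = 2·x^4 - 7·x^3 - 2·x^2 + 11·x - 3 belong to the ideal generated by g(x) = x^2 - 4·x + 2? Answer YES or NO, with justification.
In Q[x] the ideal (g) consists of all multiples of g, so f ∈ (g) iff g | f, i.e. iff the remainder of f on division by g is 0. Divide f by g (g is monic, so eliminate the leading term of the running remainder at each step):
  leading term 2·x^4: subtract (2·x^2)·g(x) = 2·x^4 - 8·x^3 + 4·x^2, leaving x^3 - 6·x^2 + 11·x - 3
  leading term x^3: subtract (x)·g(x) = x^3 - 4·x^2 + 2·x, leaving -2·x^2 + 9·x - 3
  leading term -2·x^2: subtract (-2)·g(x) = -2·x^2 + 8·x - 4, leaving x + 1
The remainder r(x) = x + 1 ≠ 0 (and deg r < deg g), so g ∤ f, i.e. f ∉ (g).

Final answer: NO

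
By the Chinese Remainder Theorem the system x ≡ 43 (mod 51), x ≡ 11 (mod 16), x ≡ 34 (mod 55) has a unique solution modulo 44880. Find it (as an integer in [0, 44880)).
The moduli 51, 16, 55 are pairwise coprime, so by the CRT there is a unique solution mod 51·16·55 = 44880.
Solve by successive substitution. Start with x ≡ 43 (mod 51).
  Combine with x ≡ 11 (mod 16): write x = 43 + 51·t and require 43 + 51·t ≡ 11 (mod 16), i.e. 51·t ≡ 11 − 43 ≡ 0 (mod 16). Since 51^(−1) ≡ 11 (mod 16) (51 ≡ 3 (mod 16)), t ≡ 11·0 ≡ 0 (mod 16). So x ≡ 43 + 51·0 = 43 (mod 816).
  Combine with x ≡ 34 (mod 55): write x = 43 + 816·t and require 43 + 816·t ≡ 34 (mod 55), i.e. 816·t ≡ 34 − 43 ≡ 46 (mod 55). Since 816^(−1) ≡ 6 (mod 55) (816 ≡ 46 (mod 55)), t ≡ 6·46 ≡ 1 (mod 55). So x ≡ 43 + 816·1 = 859 (mod 44880).
Unique solution in [0, 44880): x = 859.

Final answer: x ≡ 859 (mod 44880); the representative in [0, 44880) is 859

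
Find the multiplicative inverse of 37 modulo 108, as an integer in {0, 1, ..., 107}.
37^(−1) ≡ 73 (mod 108)

Apply the extended Euclidean algorithm to (108, 37), tracking rows (r, s, t) with s·108 + t·37 = r. Each division r_prev = q·r_cur + r_new produces the new row as (previous row) − q·(current row):
  row A: (108, 1, 0)   [1·108 + 0·37 = 108]
  row B: (37, 0, 1)   [0·108 + 1·37 = 37]
  108 = 2·37 + 34   → row C = row A − 2·row B = (34, 1, −2)   [check: 1·108 − 2·37 = 34]
  37 = 1·34 + 3   → row D = row B − 1·row C = (3, −1, 3)   [check: −1·108 + 3·37 = 3]
  34 = 11·3 + 1   → row E = row C − 11·row D = (1, 12, −35)   [check: 12·108 − 35·37 = 1]
  3 = 3·1 + 0   → remainder 0, stop. gcd = 1 (last nonzero row E).
The gcd is 1, so 37 is invertible mod 108. The last nonzero row gives 12·108 − 35·37 = 1, so t = −35. So 37^(−1) ≡ −35 ≡ 73 (mod 108). Verify: 37 · 73 = 2701 ≡ 1 (mod 108). ✓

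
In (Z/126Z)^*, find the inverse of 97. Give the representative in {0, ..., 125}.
97^(−1) ≡ 13 (mod 126)

Apply the extended Euclidean algorithm to (126, 97), tracking rows (r, s, t) with s·126 + t·97 = r. Each division r_prev = q·r_cur + r_new produces the new row as (previous row) − q·(current row):
  row A: (126, 1, 0)   [1·126 + 0·97 = 126]
  row B: (97, 0, 1)   [0·126 + 1·97 = 97]
  126 = 1·97 + 29   → row C = row A − 1·row B = (29, 1, −1)   [check: 1·126 − 1·97 = 29]
  97 = 3·29 + 10   → row D = row B − 3·row C = (10, −3, 4)   [check: −3·126 + 4·97 = 10]
  29 = 2·10 + 9   → row E = row C − 2·row D = (9, 7, −9)   [check: 7·126 − 9·97 = 9]
  10 = 1·9 + 1   → row F = row D − 1·row E = (1, −10, 13)   [check: −10·126 + 13·97 = 1]
  9 = 9·1 + 0   → remainder 0, stop. gcd = 1 (last nonzero row F).
The gcd is 1, so 97 is invertible mod 126. The last nonzero row gives −10·126 + 13·97 = 1, so t = 13. So 97^(−1) ≡ 13 (mod 126). Verify: 97 · 13 = 1261 ≡ 1 (mod 126). ✓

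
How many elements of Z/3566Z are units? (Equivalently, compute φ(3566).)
Z/3566Z has φ(3566) = 1782 units

An element a ∈ Z/3566Z is a unit iff gcd(a, 3566) = 1, so the number of units is φ(3566). φ is multiplicative, with φ(p^e) = p^e − p^(e−1). Factorise 3566 = 2 · 1783. Then
  φ(3566) = (2 − 1) · (1783 − 1) = 1 · 1782 = 1782.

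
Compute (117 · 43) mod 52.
39

Reduce the factors first: 117 ≡ 13 (mod 52), so 117 · 43 ≡ 13 · 43 (mod 52). 13 · 43 = 559. Dividing by 52: 559 = 10·52 + 39. So (117 · 43) mod 52 = 39.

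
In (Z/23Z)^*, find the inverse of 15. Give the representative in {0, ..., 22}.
15^(−1) ≡ 20 (mod 23)

Apply the extended Euclidean algorithm to (23, 15), tracking rows (r, s, t) with s·23 + t·15 = r. Each division r_prev = q·r_cur + r_new produces the new row as (previous row) − q·(current row):
  row A: (23, 1, 0)   [1·23 + 0·15 = 23]
  row B: (15, 0, 1)   [0·23 + 1·15 = 15]
  23 = 1·15 + 8   → row C = row A − 1·row B = (8, 1, −1)   [check: 1·23 − 1·15 = 8]
  15 = 1·8 + 7   → row D = row B − 1·row C = (7, −1, 2)   [check: −1·23 + 2·15 = 7]
  8 = 1·7 + 1   → row E = row C − 1·row D = (1, 2, −3)   [check: 2·23 − 3·15 = 1]
  7 = 7·1 + 0   → remainder 0, stop. gcd = 1 (last nonzero row E).
The gcd is 1, so 15 is invertible mod 23. The last nonzero row gives 2·23 − 3·15 = 1, so t = −3. So 15^(−1) ≡ −3 ≡ 20 (mod 23). Verify: 15 · 20 = 300 ≡ 1 (mod 23). ✓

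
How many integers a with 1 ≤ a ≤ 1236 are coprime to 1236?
The number of a ∈ {1, ..., 1236} with gcd(a, 1236) = 1 is by definition Euler's totient φ(1236). φ is multiplicative, with φ(p^e) = p^e − p^(e−1). Factorise 1236 = 2^2 · 3 · 103. Then
  φ(1236) = (2^2 − 2^1) · (3 − 1) · (103 − 1) = 2 · 2 · 102 = 408.
So there are 408 such integers.

Final answer: 408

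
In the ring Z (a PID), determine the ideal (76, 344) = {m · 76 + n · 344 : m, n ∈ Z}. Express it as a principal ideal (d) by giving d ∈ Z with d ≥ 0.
(76, 344) = (4); d = 4

In the PID Z, (a, b) is generated by gcd(a, b). Compute gcd(344, 76) with the extended Euclidean algorithm, tracking rows (r, s, t) with s·344 + t·76 = r:
  row A: (344, 1, 0)   [1·344 + 0·76 = 344]
  row B: (76, 0, 1)   [0·344 + 1·76 = 76]
  344 = 4·76 + 40   → row C = row A − 4·row B = (40, 1, −4)   [check: 1·344 − 4·76 = 40]
  76 = 1·40 + 36   → row D = row B − 1·row C = (36, −1, 5)   [check: −1·344 + 5·76 = 36]
  40 = 1·36 + 4   → row E = row C − 1·row D = (4, 2, −9)   [check: 2·344 − 9·76 = 4]
  36 = 9·4 + 0   → remainder 0, stop. gcd = 4 (last nonzero row E).
So gcd(76, 344) = 4, with Bézout identity 2·344 − 9·76 = 4. Containment (⊇): the Bézout identity exhibits 4 as an element of (76, 344), giving (4) ⊆ (76, 344). Containment (⊆): since 4 | 76 and 4 | 344 (76 = 4·19, 344 = 4·86), every Z-linear combination of 76 and 344 is divisible by 4, so (76, 344) ⊆ (4). Therefore (76, 344) = (4), d = 4.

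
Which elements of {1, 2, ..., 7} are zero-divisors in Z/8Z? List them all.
An element a ∈ Z/8Z (with a ≠ 0) is a zero-divisor iff gcd(a, 8) > 1 (because a is a unit precisely when gcd(a, n) = 1, and in Z/nZ every nonzero, non-unit element is a zero-divisor). Scan a = 1, ..., 7 and keep those with gcd(a, 8) > 1:
  gcd(2, 8) = 2, gcd(4, 8) = 4, gcd(6, 8) = 2.
All other a ∈ {1, ..., 7} have gcd(a, 8) = 1 and are units. So the nonzero zero-divisors are exactly the 3 values of a appearing in this scan.

Final answer: nonzero zero-divisors of Z/8Z = {2, 4, 6}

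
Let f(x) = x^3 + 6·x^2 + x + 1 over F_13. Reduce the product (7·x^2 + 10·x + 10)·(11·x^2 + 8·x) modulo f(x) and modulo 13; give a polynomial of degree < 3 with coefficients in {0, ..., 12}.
Multiply as integer polynomials: a · b = 77·x^4 + 166·x^3 + 190·x^2 + 80·x. Reducing coefficients mod 13: a · b ≡ 12·x^4 + 10·x^3 + 8·x^2 + 2·x. Now divide by f(x) = x^3 + 6·x^2 + x + 1 in F_13[x], eliminating the leading term at each step:
  leading term 12·x^4: subtract (12·x)·f(x) = 12·x^4 + 7·x^3 + 12·x^2 + 12·x, leaving 3·x^3 + 9·x^2 + 3·x (coefficients mod 13)
  leading term 3·x^3: subtract (3)·f(x) = 3·x^3 + 5·x^2 + 3·x + 3, leaving 4·x^2 + 10 (coefficients mod 13)
The degree is now < 3, so this is the remainder. Hence a · b ≡ 4·x^2 + 10 in F_13[x]/(f).

Final answer: a · b ≡ 4·x^2 + 10 (mod f(x))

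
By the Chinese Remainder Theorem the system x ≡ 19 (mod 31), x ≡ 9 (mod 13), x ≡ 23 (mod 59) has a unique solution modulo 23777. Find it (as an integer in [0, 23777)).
x ≡ 6808 (mod 23777); the representative in [0, 23777) is 6808

The moduli 31, 13, 59 are pairwise coprime, so by the CRT there is a unique solution mod 31·13·59 = 23777.
Solve by successive substitution. Start with x ≡ 19 (mod 31).
  Combine with x ≡ 9 (mod 13): write x = 19 + 31·t and require 19 + 31·t ≡ 9 (mod 13), i.e. 31·t ≡ 9 − 19 ≡ 3 (mod 13). Since 31^(−1) ≡ 8 (mod 13) (31 ≡ 5 (mod 13)), t ≡ 8·3 ≡ 11 (mod 13). So x ≡ 19 + 31·11 = 360 (mod 403).
  Combine with x ≡ 23 (mod 59): write x = 360 + 403·t and require 360 + 403·t ≡ 23 (mod 59), i.e. 403·t ≡ 23 − 360 ≡ 17 (mod 59). Since 403^(−1) ≡ 53 (mod 59) (403 ≡ 49 (mod 59)), t ≡ 53·17 ≡ 16 (mod 59). So x ≡ 360 + 403·16 = 6808 (mod 23777).
Unique solution in [0, 23777): x = 6808.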